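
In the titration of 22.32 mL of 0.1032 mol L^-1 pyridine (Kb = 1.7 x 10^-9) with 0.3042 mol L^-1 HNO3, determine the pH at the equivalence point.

3.17

n(C5H5N) = 0.1032 x 0.02232 = 0.002303 mol; V(HNO3) at equivalence = 0.002303/0.3042 = 0.007572 L.
At equivalence the base is fully converted to C5H5NH+; total volume = 0.02989 L, so [C5H5NH+] = 0.002303/0.02989 = 0.07706 M.
Ka(C5H5NH+) = Kw/Kb = 1.0e-14 / 1.7 x 10^-9 = 5.88e-6.
[H^+] = sqrt(Ka x [C5H5NH+]) = sqrt(5.88e-6 x 0.07706) = 0.000673 M.
pH = -log(0.000673) = 3.17.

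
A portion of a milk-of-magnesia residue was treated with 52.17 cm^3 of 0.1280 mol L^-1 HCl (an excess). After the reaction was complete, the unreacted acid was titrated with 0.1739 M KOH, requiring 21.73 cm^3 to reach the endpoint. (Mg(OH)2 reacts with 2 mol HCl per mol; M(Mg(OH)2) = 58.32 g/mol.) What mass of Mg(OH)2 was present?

Total n(HCl) added = 0.1280 x 0.05217 = 0.006678 mol.
n(KOH) used = 0.1739 x 0.02173 = 0.003779 mol, which equals the excess n(HCl).
So n(HCl) consumed by the sample = 0.006678 - 0.003779 = 0.002899 mol.
n(Mg(OH)2) = 0.002899 / 2 = 0.001449 mol.
mass = 0.001449 mol x 58.32 g/mol = 0.0845 g.

0.0845 g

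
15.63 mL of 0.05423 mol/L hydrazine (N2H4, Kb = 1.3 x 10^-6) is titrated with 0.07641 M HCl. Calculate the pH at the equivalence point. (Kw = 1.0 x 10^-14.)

4.81

n(N2H4) = 0.05423 x 0.01563 = 0.0008476 mol; V(HCl) at equivalence = 0.0008476/0.07641 = 0.01109 L.
At equivalence the base is fully converted to N2H5+; total volume = 0.02672 L, so [N2H5+] = 0.0008476/0.02672 = 0.03172 M.
Ka(N2H5+) = Kw/Kb = 1.0e-14 / 1.3 x 10^-6 = 7.69e-9.
[H^+] = sqrt(Ka x [N2H5+]) = sqrt(7.69e-9 x 0.03172) = 1.56e-5 M.
pH = -log(1.56e-5) = 4.81.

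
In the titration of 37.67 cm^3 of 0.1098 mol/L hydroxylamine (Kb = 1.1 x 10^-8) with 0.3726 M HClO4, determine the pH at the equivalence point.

n(NH2OH) = 0.1098 x 0.03767 = 0.004136 mol; V(HClO4) at equivalence = 0.004136/0.3726 = 0.01110 L.
At equivalence the base is fully converted to NH3OH+; total volume = 0.04877 L, so [NH3OH+] = 0.004136/0.04877 = 0.08481 M.
Ka(NH3OH+) = Kw/Kb = 1.0e-14 / 1.1 x 10^-8 = 9.09e-7.
[H^+] = sqrt(Ka x [NH3OH+]) = sqrt(9.09e-7 x 0.08481) = 0.000278 M.
pH = -log(0.000278) = 3.56.

3.56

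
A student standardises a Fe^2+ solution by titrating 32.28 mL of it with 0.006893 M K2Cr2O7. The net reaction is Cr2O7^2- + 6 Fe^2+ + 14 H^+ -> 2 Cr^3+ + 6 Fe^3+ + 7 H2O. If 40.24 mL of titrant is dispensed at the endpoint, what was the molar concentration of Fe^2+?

0.0516 M

n(K2Cr2O7) = 0.006893 x 0.04024 = 0.0002774 mol.
From the balanced equation, 1 mol K2Cr2O7 reacts with 6 mol Fe^2+, so n(Fe^2+) = 0.0002774 x 6/1 = 0.001664 mol.
[Fe^2+] = 0.001664 / 0.03228 L = 0.0516 M.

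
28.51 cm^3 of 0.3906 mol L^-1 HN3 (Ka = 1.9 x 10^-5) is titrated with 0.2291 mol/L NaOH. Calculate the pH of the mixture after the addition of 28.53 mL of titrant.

4.87

Initial n(HN3) = 0.3906 x 0.02851 = 0.01114 mol.
n(NaOH) added = 0.2291 x 0.02853 = 0.006536 mol, converting that many moles of HN3 to N3-.
Remaining n(HN3) = 0.004600 mol; n(N3-) = 0.006536 mol.
By Henderson-Hasselbalch, pH = pKa + log([A^-]/[HA]) = 4.72 + log(0.006536/0.004600) = 4.72 + (+0.15) = 4.87.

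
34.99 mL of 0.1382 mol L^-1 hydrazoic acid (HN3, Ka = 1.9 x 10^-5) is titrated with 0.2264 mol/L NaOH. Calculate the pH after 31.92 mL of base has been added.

n(acid) = 0.1382 x 0.03499 = 0.004836 mol; n(NaOH) added = 0.2264 x 0.03192 = 0.007227 mol.
Base is in excess by 0.007227 - 0.004836 = 0.002391 mol in a total volume of 0.06691 L.
[OH^-] = 0.002391/0.06691 = 0.03574 M, so pOH = 1.45 and pH = 14.00 - 1.45 = 12.55.

12.55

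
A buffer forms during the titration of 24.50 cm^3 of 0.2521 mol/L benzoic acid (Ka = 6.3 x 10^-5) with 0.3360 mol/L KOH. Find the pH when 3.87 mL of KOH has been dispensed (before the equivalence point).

3.63

Initial n(C6H5COOH) = 0.2521 x 0.02450 = 0.006176 mol.
n(KOH) added = 0.3360 x 0.003870 = 0.001300 mol, converting that many moles of C6H5COOH to C6H5COO-.
Remaining n(C6H5COOH) = 0.004876 mol; n(C6H5COO-) = 0.001300 mol.
By Henderson-Hasselbalch, pH = pKa + log([A^-]/[HA]) = 4.20 + log(0.001300/0.004876) = 4.20 + (-0.57) = 3.63.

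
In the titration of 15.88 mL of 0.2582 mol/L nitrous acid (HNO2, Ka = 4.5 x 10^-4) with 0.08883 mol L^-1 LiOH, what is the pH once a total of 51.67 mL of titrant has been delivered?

11.86

n(acid) = 0.2582 x 0.01588 = 0.004100 mol; n(LiOH) added = 0.08883 x 0.05167 = 0.004590 mol.
Base is in excess by 0.004590 - 0.004100 = 0.0004896 mol in a total volume of 0.06755 L.
[OH^-] = 0.0004896/0.06755 = 0.007248 M, so pOH = 2.14 and pH = 14.00 - 2.14 = 11.86.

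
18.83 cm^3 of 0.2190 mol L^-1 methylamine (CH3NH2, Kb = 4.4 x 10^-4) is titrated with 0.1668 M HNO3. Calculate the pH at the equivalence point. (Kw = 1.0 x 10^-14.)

5.83

n(CH3NH2) = 0.2190 x 0.01883 = 0.004124 mol; V(HNO3) at equivalence = 0.004124/0.1668 = 0.02472 L.
At equivalence the base is fully converted to CH3NH3+; total volume = 0.04355 L, so [CH3NH3+] = 0.004124/0.04355 = 0.09468 M.
Ka(CH3NH3+) = Kw/Kb = 1.0e-14 / 4.4 x 10^-4 = 2.27e-11.
[H^+] = sqrt(Ka x [CH3NH3+]) = sqrt(2.27e-11 x 0.09468) = 1.47e-6 M.
pH = -log(1.47e-6) = 5.83.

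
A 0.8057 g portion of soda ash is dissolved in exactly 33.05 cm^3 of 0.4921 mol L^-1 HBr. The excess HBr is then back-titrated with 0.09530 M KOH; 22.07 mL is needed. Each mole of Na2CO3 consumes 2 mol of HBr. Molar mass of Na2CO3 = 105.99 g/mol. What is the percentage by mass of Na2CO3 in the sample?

Total n(HBr) added = 0.4921 x 0.03305 = 0.01626 mol.
n(KOH) used = 0.09530 x 0.02207 = 0.002103 mol, which equals the excess n(HBr).
So n(HBr) consumed by the sample = 0.01626 - 0.002103 = 0.01416 mol.
n(Na2CO3) = 0.01416 / 2 = 0.007080 mol.
mass Na2CO3 = 0.007080 x 105.99 = 0.7504 g, so %Na2CO3 = 0.7504/0.8057 x 100 = 93.1%.

93.1%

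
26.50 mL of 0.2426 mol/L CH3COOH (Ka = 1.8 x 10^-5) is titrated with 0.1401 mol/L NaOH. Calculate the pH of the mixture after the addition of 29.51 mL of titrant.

5.00

Initial n(CH3COOH) = 0.2426 x 0.02650 = 0.006429 mol.
n(NaOH) added = 0.1401 x 0.02951 = 0.004134 mol, converting that many moles of CH3COOH to CH3COO-.
Remaining n(CH3COOH) = 0.002295 mol; n(CH3COO-) = 0.004134 mol.
By Henderson-Hasselbalch, pH = pKa + log([A^-]/[HA]) = 4.74 + log(0.004134/0.002295) = 4.74 + (+0.26) = 5.00.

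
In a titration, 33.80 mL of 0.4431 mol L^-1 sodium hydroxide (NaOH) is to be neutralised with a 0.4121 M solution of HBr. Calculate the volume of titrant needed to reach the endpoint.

n(NaOH) = 0.4431 mol/L x 0.03380 L = 0.01498 mol.
At equivalence n(HBr) = n(NaOH) = 0.01498 mol.
V(HBr) = 0.01498 / 0.4121 = 0.03634 L = 36.3 mL.

36.3 mL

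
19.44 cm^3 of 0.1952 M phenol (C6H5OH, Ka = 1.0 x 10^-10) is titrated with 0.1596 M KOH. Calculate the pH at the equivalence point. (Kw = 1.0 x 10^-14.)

11.47

n(C6H5OH) = 0.1952 x 0.01944 = 0.003795 mol; V(KOH) at equivalence = 0.003795/0.1596 = 0.02378 L.
At equivalence all the acid is converted to C6H5O-; total volume = 0.01944 + 0.02378 = 0.04322 L, so [C6H5O-] = 0.003795/0.04322 = 0.08781 M.
Kb = Kw/Ka = 1.0e-14 / 1.0 x 10^-10 = 0.000100.
[OH^-] = sqrt(Kb x [C6H5O-]) = sqrt(0.000100 x 0.08781) = 0.00296 M.
pOH = 2.53, so pH = 14.00 - 2.53 = 11.47.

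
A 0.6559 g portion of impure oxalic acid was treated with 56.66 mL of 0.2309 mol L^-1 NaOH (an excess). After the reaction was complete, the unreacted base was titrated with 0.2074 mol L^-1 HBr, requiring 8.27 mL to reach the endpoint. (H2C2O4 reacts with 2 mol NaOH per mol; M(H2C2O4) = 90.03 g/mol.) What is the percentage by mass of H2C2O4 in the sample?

78.0%

Total n(NaOH) added = 0.2309 x 0.05666 = 0.01308 mol.
n(HBr) used = 0.2074 x 0.008270 = 0.001715 mol, which equals the excess n(NaOH).
So n(NaOH) consumed by the sample = 0.01308 - 0.001715 = 0.01137 mol.
n(H2C2O4) = 0.01137 / 2 = 0.005684 mol.
mass H2C2O4 = 0.005684 x 90.03 = 0.5117 g, so %H2C2O4 = 0.5117/0.6559 x 100 = 78.0%.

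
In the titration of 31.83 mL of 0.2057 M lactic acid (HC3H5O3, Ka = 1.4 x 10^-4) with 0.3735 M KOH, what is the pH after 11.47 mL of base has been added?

4.13

Initial n(HC3H5O3) = 0.2057 x 0.03183 = 0.006547 mol.
n(KOH) added = 0.3735 x 0.01147 = 0.004284 mol, converting that many moles of HC3H5O3 to C3H5O3-.
Remaining n(HC3H5O3) = 0.002263 mol; n(C3H5O3-) = 0.004284 mol.
By Henderson-Hasselbalch, pH = pKa + log([A^-]/[HA]) = 3.85 + log(0.004284/0.002263) = 3.85 + (+0.28) = 4.13.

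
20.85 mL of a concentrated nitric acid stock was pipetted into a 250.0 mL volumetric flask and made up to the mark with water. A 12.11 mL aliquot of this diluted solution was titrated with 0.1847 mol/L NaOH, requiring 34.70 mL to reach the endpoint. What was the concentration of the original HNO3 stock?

n(NaOH) = 0.1847 x 0.03470 = 0.006409 mol.
n(HNO3) in the aliquot = 0.006409 mol.
[diluted HNO3] = 0.006409 / 0.01211 = 0.5292 M.
Dilution factor = 250.0/20.85 = 11.99, so [stock] = 0.5292 x 11.99 = 6.35 M.

6.35 M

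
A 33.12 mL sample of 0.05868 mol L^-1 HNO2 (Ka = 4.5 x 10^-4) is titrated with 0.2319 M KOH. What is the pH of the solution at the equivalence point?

8.01

n(HNO2) = 0.05868 x 0.03312 = 0.001943 mol; V(KOH) at equivalence = 0.001943/0.2319 = 0.008381 L.
At equivalence all the acid is converted to NO2-; total volume = 0.03312 + 0.008381 = 0.04150 L, so [NO2-] = 0.001943/0.04150 = 0.04683 M.
Kb = Kw/Ka = 1.0e-14 / 4.5 x 10^-4 = 2.22e-11.
[OH^-] = sqrt(Kb x [NO2-]) = sqrt(2.22e-11 x 0.04683) = 1.02e-6 M.
pOH = 5.99, so pH = 14.00 - 5.99 = 8.01.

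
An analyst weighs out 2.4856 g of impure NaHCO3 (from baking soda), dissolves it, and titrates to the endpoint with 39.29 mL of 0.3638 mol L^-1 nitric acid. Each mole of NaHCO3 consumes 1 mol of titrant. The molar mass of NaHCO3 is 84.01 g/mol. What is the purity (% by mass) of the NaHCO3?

n(HNO3) = 0.3638 x 0.03929 = 0.01429 mol.
n(NaHCO3) = 0.01429 / 1 = 0.01429 mol.
mass of NaHCO3 = 0.01429 x 84.01 = 1.201 g.
% purity = 1.201 / 2.4856 x 100 = 48.3%.

48.3%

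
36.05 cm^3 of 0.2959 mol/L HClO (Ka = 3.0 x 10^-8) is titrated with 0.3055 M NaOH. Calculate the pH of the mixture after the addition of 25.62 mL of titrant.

7.96

Initial n(HClO) = 0.2959 x 0.03605 = 0.01067 mol.
n(NaOH) added = 0.3055 x 0.02562 = 0.007827 mol, converting that many moles of HClO to ClO-.
Remaining n(HClO) = 0.002840 mol; n(ClO-) = 0.007827 mol.
By Henderson-Hasselbalch, pH = pKa + log([A^-]/[HA]) = 7.52 + log(0.007827/0.002840) = 7.52 + (+0.44) = 7.96.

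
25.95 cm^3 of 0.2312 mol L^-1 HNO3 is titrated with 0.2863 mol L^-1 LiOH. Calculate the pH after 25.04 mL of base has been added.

n(acid) = 0.2312 x 0.02595 = 0.006000 mol; n(LiOH) added = 0.2863 x 0.02504 = 0.007169 mol.
Base is in excess by 0.007169 - 0.006000 = 0.001169 mol in a total volume of 0.05099 L.
[OH^-] = 0.001169/0.05099 = 0.02293 M, so pOH = 1.64 and pH = 14.00 - 1.64 = 12.36.

12.36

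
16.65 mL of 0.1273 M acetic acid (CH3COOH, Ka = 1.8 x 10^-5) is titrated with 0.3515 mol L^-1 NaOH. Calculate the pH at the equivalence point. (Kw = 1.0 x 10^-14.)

n(CH3COOH) = 0.1273 x 0.01665 = 0.002120 mol; V(NaOH) at equivalence = 0.002120/0.3515 = 0.006030 L.
At equivalence all the acid is converted to CH3COO-; total volume = 0.01665 + 0.006030 = 0.02268 L, so [CH3COO-] = 0.002120/0.02268 = 0.09345 M.
Kb = Kw/Ka = 1.0e-14 / 1.8 x 10^-5 = 5.56e-10.
[OH^-] = sqrt(Kb x [CH3COO-]) = sqrt(5.56e-10 x 0.09345) = 7.21e-6 M.
pOH = 5.14, so pH = 14.00 - 5.14 = 8.86.

8.86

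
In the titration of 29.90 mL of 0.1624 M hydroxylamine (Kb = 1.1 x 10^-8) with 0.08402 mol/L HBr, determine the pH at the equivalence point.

n(NH2OH) = 0.1624 x 0.02990 = 0.004856 mol; V(HBr) at equivalence = 0.004856/0.08402 = 0.05779 L.
At equivalence the base is fully converted to NH3OH+; total volume = 0.08769 L, so [NH3OH+] = 0.004856/0.08769 = 0.05537 M.
Ka(NH3OH+) = Kw/Kb = 1.0e-14 / 1.1 x 10^-8 = 9.09e-7.
[H^+] = sqrt(Ka x [NH3OH+]) = sqrt(9.09e-7 x 0.05537) = 0.000224 M.
pH = -log(0.000224) = 3.65.

3.65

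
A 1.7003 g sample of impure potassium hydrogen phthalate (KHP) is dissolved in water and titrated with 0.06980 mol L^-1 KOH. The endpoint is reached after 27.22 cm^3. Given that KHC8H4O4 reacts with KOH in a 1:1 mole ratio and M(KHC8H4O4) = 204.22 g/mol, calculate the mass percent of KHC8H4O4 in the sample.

n(KOH) = 0.06980 x 0.02722 = 0.001900 mol.
n(KHC8H4O4) = 0.001900 / 1 = 0.001900 mol.
mass of KHC8H4O4 = 0.001900 x 204.22 = 0.3880 g.
% purity = 0.3880 / 1.7003 x 100 = 22.8%.

22.8%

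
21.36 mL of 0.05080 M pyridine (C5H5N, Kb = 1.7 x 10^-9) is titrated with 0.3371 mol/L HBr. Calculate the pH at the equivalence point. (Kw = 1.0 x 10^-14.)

n(C5H5N) = 0.05080 x 0.02136 = 0.001085 mol; V(HBr) at equivalence = 0.001085/0.3371 = 0.003219 L.
At equivalence the base is fully converted to C5H5NH+; total volume = 0.02458 L, so [C5H5NH+] = 0.001085/0.02458 = 0.04415 M.
Ka(C5H5NH+) = Kw/Kb = 1.0e-14 / 1.7 x 10^-9 = 5.88e-6.
[H^+] = sqrt(Ka x [C5H5NH+]) = sqrt(5.88e-6 x 0.04415) = 0.000510 M.
pH = -log(0.000510) = 3.29.

3.29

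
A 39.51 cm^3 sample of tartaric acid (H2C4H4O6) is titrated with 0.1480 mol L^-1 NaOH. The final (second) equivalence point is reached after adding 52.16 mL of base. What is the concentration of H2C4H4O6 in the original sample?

n(NaOH) = 0.1480 x 0.05216 = 0.007720 mol.
At the final (second) equivalence point, 2 mol OH^- react per mol H2C4H4O6, so n(H2C4H4O6) = 0.007720 / 2 = 0.003860 mol.
[H2C4H4O6] = 0.003860 / 0.03951 L = 0.0977 M.

0.0977 M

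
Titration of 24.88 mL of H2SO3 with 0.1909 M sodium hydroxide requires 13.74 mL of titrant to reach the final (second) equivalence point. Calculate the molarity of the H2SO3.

n(NaOH) = 0.1909 x 0.01374 = 0.002623 mol.
At the final (second) equivalence point, 2 mol OH^- react per mol H2SO3, so n(H2SO3) = 0.002623 / 2 = 0.001311 mol.
[H2SO3] = 0.001311 / 0.02488 L = 0.0527 M.

0.0527 M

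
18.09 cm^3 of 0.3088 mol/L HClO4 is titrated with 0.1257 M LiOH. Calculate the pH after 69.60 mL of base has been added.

12.56

n(acid) = 0.3088 x 0.01809 = 0.005586 mol; n(LiOH) added = 0.1257 x 0.06960 = 0.008749 mol.
Base is in excess by 0.008749 - 0.005586 = 0.003163 mol in a total volume of 0.08769 L.
[OH^-] = 0.003163/0.08769 = 0.03606 M, so pOH = 1.44 and pH = 14.00 - 1.44 = 12.56.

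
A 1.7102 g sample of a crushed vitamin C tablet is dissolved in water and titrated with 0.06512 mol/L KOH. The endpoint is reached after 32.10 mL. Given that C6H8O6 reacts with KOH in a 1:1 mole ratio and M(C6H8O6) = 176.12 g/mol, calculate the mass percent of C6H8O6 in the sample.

n(KOH) = 0.06512 x 0.03210 = 0.002090 mol.
n(C6H8O6) = 0.002090 / 1 = 0.002090 mol.
mass of C6H8O6 = 0.002090 x 176.12 = 0.3682 g.
% purity = 0.3682 / 1.7102 x 100 = 21.5%.

21.5%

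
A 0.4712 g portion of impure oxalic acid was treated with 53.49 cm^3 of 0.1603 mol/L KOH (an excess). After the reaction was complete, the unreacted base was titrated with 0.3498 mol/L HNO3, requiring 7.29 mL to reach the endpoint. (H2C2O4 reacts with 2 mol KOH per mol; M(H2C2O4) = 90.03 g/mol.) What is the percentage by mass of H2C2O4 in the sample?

57.6%

Total n(KOH) added = 0.1603 x 0.05349 = 0.008574 mol.
n(HNO3) used = 0.3498 x 0.007290 = 0.002550 mol, which equals the excess n(KOH).
So n(KOH) consumed by the sample = 0.008574 - 0.002550 = 0.006024 mol.
n(H2C2O4) = 0.006024 / 2 = 0.003012 mol.
mass H2C2O4 = 0.003012 x 90.03 = 0.2712 g, so %H2C2O4 = 0.2712/0.4712 x 100 = 57.6%.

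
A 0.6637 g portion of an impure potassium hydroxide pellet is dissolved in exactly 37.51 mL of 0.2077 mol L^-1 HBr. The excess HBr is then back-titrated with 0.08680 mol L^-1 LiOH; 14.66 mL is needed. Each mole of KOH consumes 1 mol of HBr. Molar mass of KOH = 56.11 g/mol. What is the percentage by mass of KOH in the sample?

Total n(HBr) added = 0.2077 x 0.03751 = 0.007791 mol.
n(LiOH) used = 0.08680 x 0.01466 = 0.001272 mol, which equals the excess n(HBr).
So n(HBr) consumed by the sample = 0.007791 - 0.001272 = 0.006518 mol.
n(KOH) = 0.006518 / 1 = 0.006518 mol.
mass KOH = 0.006518 x 56.11 = 0.3657 g, so %KOH = 0.3657/0.6637 x 100 = 55.1%.

55.1%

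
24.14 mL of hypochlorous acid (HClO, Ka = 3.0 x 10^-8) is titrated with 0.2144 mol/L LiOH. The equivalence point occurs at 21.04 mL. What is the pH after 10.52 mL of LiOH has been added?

7.52

10.52 mL is exactly half the equivalence volume (21.04/2), i.e. the half-equivalence point.
There, n(HA) = n(A^-), so pH = pKa = -log(3.0 x 10^-8) = 7.52.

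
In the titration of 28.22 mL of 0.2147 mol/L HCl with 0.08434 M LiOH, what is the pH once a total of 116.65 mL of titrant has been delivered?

12.42

n(acid) = 0.2147 x 0.02822 = 0.006059 mol; n(LiOH) added = 0.08434 x 0.1167 = 0.009838 mol.
Base is in excess by 0.009838 - 0.006059 = 0.003779 mol in a total volume of 0.1449 L.
[OH^-] = 0.003779/0.1449 = 0.02609 M, so pOH = 1.58 and pH = 14.00 - 1.58 = 12.42.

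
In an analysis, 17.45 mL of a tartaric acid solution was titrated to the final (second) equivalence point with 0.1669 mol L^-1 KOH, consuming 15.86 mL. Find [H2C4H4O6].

n(KOH) = 0.1669 x 0.01586 = 0.002647 mol.
At the final (second) equivalence point, 2 mol OH^- react per mol H2C4H4O6, so n(H2C4H4O6) = 0.002647 / 2 = 0.001324 mol.
[H2C4H4O6] = 0.001324 / 0.01745 L = 0.0758 M.

0.0758 M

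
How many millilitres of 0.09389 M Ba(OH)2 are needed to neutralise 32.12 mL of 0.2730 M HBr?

46.7 mL

n(HBr) = 0.2730 mol/L x 0.03212 L = 0.008769 mol.
The neutralisation is 2 HBr : 1 Ba(OH)2, so n(Ba(OH)2) = 0.008769 x 1/2 = 0.004384 mol.
V(Ba(OH)2) = 0.004384 / 0.09389 = 0.04670 L = 46.7 mL.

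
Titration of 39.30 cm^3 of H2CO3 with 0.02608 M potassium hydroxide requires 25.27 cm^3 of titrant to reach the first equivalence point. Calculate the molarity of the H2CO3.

0.0168 M

n(KOH) = 0.02608 x 0.02527 = 0.0006590 mol.
At the first equivalence point, 1 mol OH^- react per mol H2CO3, so n(H2CO3) = 0.0006590 / 1 = 0.0006590 mol.
[H2CO3] = 0.0006590 / 0.03930 L = 0.0168 M.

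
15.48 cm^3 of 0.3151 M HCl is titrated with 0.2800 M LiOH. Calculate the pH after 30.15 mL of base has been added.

12.89

n(acid) = 0.3151 x 0.01548 = 0.004878 mol; n(LiOH) added = 0.2800 x 0.03015 = 0.008442 mol.
Base is in excess by 0.008442 - 0.004878 = 0.003564 mol in a total volume of 0.04563 L.
[OH^-] = 0.003564/0.04563 = 0.07811 M, so pOH = 1.11 and pH = 14.00 - 1.11 = 12.89.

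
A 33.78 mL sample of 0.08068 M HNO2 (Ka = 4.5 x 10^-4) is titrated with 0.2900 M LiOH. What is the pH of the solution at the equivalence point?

8.07

n(HNO2) = 0.08068 x 0.03378 = 0.002725 mol; V(LiOH) at equivalence = 0.002725/0.2900 = 0.009398 L.
At equivalence all the acid is converted to NO2-; total volume = 0.03378 + 0.009398 = 0.04318 L, so [NO2-] = 0.002725/0.04318 = 0.06312 M.
Kb = Kw/Ka = 1.0e-14 / 4.5 x 10^-4 = 2.22e-11.
[OH^-] = sqrt(Kb x [NO2-]) = sqrt(2.22e-11 x 0.06312) = 1.18e-6 M.
pOH = 5.93, so pH = 14.00 - 5.93 = 8.07.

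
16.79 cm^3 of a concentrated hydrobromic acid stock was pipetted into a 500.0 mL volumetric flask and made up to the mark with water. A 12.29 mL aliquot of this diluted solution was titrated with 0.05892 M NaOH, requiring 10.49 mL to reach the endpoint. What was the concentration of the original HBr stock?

n(NaOH) = 0.05892 x 0.01049 = 0.0006181 mol.
n(HBr) in the aliquot = 0.0006181 mol.
[diluted HBr] = 0.0006181 / 0.01229 = 0.05029 M.
Dilution factor = 500.0/16.79 = 29.78, so [stock] = 0.05029 x 29.78 = 1.50 M.

1.50 M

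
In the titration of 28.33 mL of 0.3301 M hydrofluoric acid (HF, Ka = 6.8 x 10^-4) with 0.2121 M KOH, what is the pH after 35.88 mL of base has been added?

3.81

Initial n(HF) = 0.3301 x 0.02833 = 0.009352 mol.
n(KOH) added = 0.2121 x 0.03588 = 0.007610 mol, converting that many moles of HF to F-.
Remaining n(HF) = 0.001742 mol; n(F-) = 0.007610 mol.
By Henderson-Hasselbalch, pH = pKa + log([A^-]/[HA]) = 3.17 + log(0.007610/0.001742) = 3.17 + (+0.64) = 3.81.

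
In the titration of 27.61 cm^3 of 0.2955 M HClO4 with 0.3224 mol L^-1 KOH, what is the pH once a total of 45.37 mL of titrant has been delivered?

n(acid) = 0.2955 x 0.02761 = 0.008159 mol; n(KOH) added = 0.3224 x 0.04537 = 0.01463 mol.
Base is in excess by 0.01463 - 0.008159 = 0.006469 mol in a total volume of 0.07298 L.
[OH^-] = 0.006469/0.07298 = 0.08863 M, so pOH = 1.05 and pH = 14.00 - 1.05 = 12.95.

12.95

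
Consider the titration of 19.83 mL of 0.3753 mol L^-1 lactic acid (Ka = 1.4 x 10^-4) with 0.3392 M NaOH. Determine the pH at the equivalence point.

n(HC3H5O3) = 0.3753 x 0.01983 = 0.007442 mol; V(NaOH) at equivalence = 0.007442/0.3392 = 0.02194 L.
At equivalence all the acid is converted to C3H5O3-; total volume = 0.01983 + 0.02194 = 0.04177 L, so [C3H5O3-] = 0.007442/0.04177 = 0.1782 M.
Kb = Kw/Ka = 1.0e-14 / 1.4 x 10^-4 = 7.14e-11.
[OH^-] = sqrt(Kb x [C3H5O3-]) = sqrt(7.14e-11 x 0.1782) = 3.57e-6 M.
pOH = 5.45, so pH = 14.00 - 5.45 = 8.55.

8.55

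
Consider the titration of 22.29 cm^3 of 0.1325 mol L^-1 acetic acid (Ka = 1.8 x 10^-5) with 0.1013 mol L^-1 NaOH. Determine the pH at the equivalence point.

8.75

n(CH3COOH) = 0.1325 x 0.02229 = 0.002953 mol; V(NaOH) at equivalence = 0.002953/0.1013 = 0.02916 L.
At equivalence all the acid is converted to CH3COO-; total volume = 0.02229 + 0.02916 = 0.05145 L, so [CH3COO-] = 0.002953/0.05145 = 0.05741 M.
Kb = Kw/Ka = 1.0e-14 / 1.8 x 10^-5 = 5.56e-10.
[OH^-] = sqrt(Kb x [CH3COO-]) = sqrt(5.56e-10 x 0.05741) = 5.65e-6 M.
pOH = 5.25, so pH = 14.00 - 5.25 = 8.75.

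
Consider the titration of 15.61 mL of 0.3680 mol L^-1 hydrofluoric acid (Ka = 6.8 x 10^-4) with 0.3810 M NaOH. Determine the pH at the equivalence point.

n(HF) = 0.3680 x 0.01561 = 0.005744 mol; V(NaOH) at equivalence = 0.005744/0.3810 = 0.01508 L.
At equivalence all the acid is converted to F-; total volume = 0.01561 + 0.01508 = 0.03069 L, so [F-] = 0.005744/0.03069 = 0.1872 M.
Kb = Kw/Ka = 1.0e-14 / 6.8 x 10^-4 = 1.47e-11.
[OH^-] = sqrt(Kb x [F-]) = sqrt(1.47e-11 x 0.1872) = 1.66e-6 M.
pOH = 5.78, so pH = 14.00 - 5.78 = 8.22.

8.22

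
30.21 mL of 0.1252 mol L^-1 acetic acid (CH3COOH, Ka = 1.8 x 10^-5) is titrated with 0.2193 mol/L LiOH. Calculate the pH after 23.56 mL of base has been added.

n(acid) = 0.1252 x 0.03021 = 0.003782 mol; n(LiOH) added = 0.2193 x 0.02356 = 0.005167 mol.
Base is in excess by 0.005167 - 0.003782 = 0.001384 mol in a total volume of 0.05377 L.
[OH^-] = 0.001384/0.05377 = 0.02575 M, so pOH = 1.59 and pH = 14.00 - 1.59 = 12.41.

12.41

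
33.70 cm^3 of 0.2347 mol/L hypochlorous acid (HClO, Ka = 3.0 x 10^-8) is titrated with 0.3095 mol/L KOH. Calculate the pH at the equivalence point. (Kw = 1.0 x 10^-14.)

n(HClO) = 0.2347 x 0.03370 = 0.007909 mol; V(KOH) at equivalence = 0.007909/0.3095 = 0.02556 L.
At equivalence all the acid is converted to ClO-; total volume = 0.03370 + 0.02556 = 0.05926 L, so [ClO-] = 0.007909/0.05926 = 0.1335 M.
Kb = Kw/Ka = 1.0e-14 / 3.0 x 10^-8 = 3.33e-7.
[OH^-] = sqrt(Kb x [ClO-]) = sqrt(3.33e-7 x 0.1335) = 0.000211 M.
pOH = 3.68, so pH = 14.00 - 3.68 = 10.32.

10.32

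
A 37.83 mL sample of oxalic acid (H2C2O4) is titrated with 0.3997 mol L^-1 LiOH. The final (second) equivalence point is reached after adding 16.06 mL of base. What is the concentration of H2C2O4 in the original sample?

0.0848 M

n(LiOH) = 0.3997 x 0.01606 = 0.006419 mol.
At the final (second) equivalence point, 2 mol OH^- react per mol H2C2O4, so n(H2C2O4) = 0.006419 / 2 = 0.003210 mol.
[H2C2O4] = 0.003210 / 0.03783 L = 0.0848 M.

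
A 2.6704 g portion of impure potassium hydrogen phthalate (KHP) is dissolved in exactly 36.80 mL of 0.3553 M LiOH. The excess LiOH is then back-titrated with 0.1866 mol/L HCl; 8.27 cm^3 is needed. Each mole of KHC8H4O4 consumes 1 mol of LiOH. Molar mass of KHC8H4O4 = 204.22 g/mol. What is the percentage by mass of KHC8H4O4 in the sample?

Total n(LiOH) added = 0.3553 x 0.03680 = 0.01308 mol.
n(HCl) used = 0.1866 x 0.008270 = 0.001543 mol, which equals the excess n(LiOH).
So n(LiOH) consumed by the sample = 0.01308 - 0.001543 = 0.01153 mol.
n(KHC8H4O4) = 0.01153 / 1 = 0.01153 mol.
mass KHC8H4O4 = 0.01153 x 204.22 = 2.355 g, so %KHC8H4O4 = 2.355/2.6704 x 100 = 88.2%.

88.2%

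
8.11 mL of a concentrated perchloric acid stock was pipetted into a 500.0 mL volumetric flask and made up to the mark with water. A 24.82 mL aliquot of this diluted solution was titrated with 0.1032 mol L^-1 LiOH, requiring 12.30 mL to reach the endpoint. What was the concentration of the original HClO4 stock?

n(LiOH) = 0.1032 x 0.01230 = 0.001269 mol.
n(HClO4) in the aliquot = 0.001269 mol.
[diluted HClO4] = 0.001269 / 0.02482 = 0.05114 M.
Dilution factor = 500.0/8.110 = 61.65, so [stock] = 0.05114 x 61.65 = 3.15 M.

3.15 M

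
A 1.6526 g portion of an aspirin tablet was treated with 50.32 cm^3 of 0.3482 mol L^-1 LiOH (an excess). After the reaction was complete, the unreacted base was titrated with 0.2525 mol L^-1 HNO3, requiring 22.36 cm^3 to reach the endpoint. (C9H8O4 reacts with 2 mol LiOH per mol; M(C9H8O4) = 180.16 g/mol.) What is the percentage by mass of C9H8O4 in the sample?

Total n(LiOH) added = 0.3482 x 0.05032 = 0.01752 mol.
n(HNO3) used = 0.2525 x 0.02236 = 0.005646 mol, which equals the excess n(LiOH).
So n(LiOH) consumed by the sample = 0.01752 - 0.005646 = 0.01188 mol.
n(C9H8O4) = 0.01188 / 2 = 0.005938 mol.
mass C9H8O4 = 0.005938 x 180.16 = 1.070 g, so %C9H8O4 = 1.070/1.6526 x 100 = 64.7%.

64.7%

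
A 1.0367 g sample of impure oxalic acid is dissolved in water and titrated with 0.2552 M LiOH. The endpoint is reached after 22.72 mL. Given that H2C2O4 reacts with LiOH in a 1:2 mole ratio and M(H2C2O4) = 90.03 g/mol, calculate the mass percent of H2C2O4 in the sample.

n(LiOH) = 0.2552 x 0.02272 = 0.005798 mol.
n(H2C2O4) = 0.005798 / 2 = 0.002899 mol.
mass of H2C2O4 = 0.002899 x 90.03 = 0.2610 g.
% purity = 0.2610 / 1.0367 x 100 = 25.2%.

25.2%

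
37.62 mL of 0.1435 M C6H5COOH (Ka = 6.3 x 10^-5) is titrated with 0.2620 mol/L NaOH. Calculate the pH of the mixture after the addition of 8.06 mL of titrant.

Initial n(C6H5COOH) = 0.1435 x 0.03762 = 0.005398 mol.
n(NaOH) added = 0.2620 x 0.008060 = 0.002112 mol, converting that many moles of C6H5COOH to C6H5COO-.
Remaining n(C6H5COOH) = 0.003287 mol; n(C6H5COO-) = 0.002112 mol.
By Henderson-Hasselbalch, pH = pKa + log([A^-]/[HA]) = 4.20 + log(0.002112/0.003287) = 4.20 + (-0.19) = 4.01.

4.01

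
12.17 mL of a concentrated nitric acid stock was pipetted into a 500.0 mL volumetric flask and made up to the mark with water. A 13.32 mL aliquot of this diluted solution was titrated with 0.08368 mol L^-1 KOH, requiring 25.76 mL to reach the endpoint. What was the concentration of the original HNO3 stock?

6.65 M

n(KOH) = 0.08368 x 0.02576 = 0.002156 mol.
n(HNO3) in the aliquot = 0.002156 mol.
[diluted HNO3] = 0.002156 / 0.01332 = 0.1618 M.
Dilution factor = 500.0/12.17 = 41.08, so [stock] = 0.1618 x 41.08 = 6.65 M.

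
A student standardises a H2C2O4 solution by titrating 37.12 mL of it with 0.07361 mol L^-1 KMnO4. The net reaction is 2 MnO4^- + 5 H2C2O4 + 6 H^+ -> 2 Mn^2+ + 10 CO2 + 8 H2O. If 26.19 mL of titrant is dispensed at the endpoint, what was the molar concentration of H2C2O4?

0.130 M

n(KMnO4) = 0.07361 x 0.02619 = 0.001928 mol.
From the balanced equation, 2 mol KMnO4 reacts with 5 mol H2C2O4, so n(H2C2O4) = 0.001928 x 5/2 = 0.004820 mol.
[H2C2O4] = 0.004820 / 0.03712 L = 0.130 M.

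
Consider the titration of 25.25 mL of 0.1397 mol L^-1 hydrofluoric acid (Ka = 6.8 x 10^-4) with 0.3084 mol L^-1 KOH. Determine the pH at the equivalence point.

8.08

n(HF) = 0.1397 x 0.02525 = 0.003527 mol; V(KOH) at equivalence = 0.003527/0.3084 = 0.01144 L.
At equivalence all the acid is converted to F-; total volume = 0.02525 + 0.01144 = 0.03669 L, so [F-] = 0.003527/0.03669 = 0.09615 M.
Kb = Kw/Ka = 1.0e-14 / 6.8 x 10^-4 = 1.47e-11.
[OH^-] = sqrt(Kb x [F-]) = sqrt(1.47e-11 x 0.09615) = 1.19e-6 M.
pOH = 5.92, so pH = 14.00 - 5.92 = 8.08.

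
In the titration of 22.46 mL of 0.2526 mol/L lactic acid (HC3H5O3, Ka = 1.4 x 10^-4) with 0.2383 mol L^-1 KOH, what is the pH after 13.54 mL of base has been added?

Initial n(HC3H5O3) = 0.2526 x 0.02246 = 0.005673 mol.
n(KOH) added = 0.2383 x 0.01354 = 0.003227 mol, converting that many moles of HC3H5O3 to C3H5O3-.
Remaining n(HC3H5O3) = 0.002447 mol; n(C3H5O3-) = 0.003227 mol.
By Henderson-Hasselbalch, pH = pKa + log([A^-]/[HA]) = 3.85 + log(0.003227/0.002447) = 3.85 + (+0.12) = 3.97.

3.97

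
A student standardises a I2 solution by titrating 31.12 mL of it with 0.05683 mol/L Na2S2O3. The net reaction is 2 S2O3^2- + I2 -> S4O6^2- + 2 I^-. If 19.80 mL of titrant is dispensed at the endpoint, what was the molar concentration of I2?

0.0181 M

n(Na2S2O3) = 0.05683 x 0.01980 = 0.001125 mol.
From the balanced equation, 2 mol Na2S2O3 reacts with 1 mol I2, so n(I2) = 0.001125 x 1/2 = 0.0005626 mol.
[I2] = 0.0005626 / 0.03112 L = 0.0181 M.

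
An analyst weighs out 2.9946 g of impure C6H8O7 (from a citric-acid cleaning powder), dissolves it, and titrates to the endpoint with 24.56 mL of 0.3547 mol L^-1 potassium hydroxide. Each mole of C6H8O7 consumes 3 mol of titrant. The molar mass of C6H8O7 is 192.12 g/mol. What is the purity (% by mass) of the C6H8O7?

18.6%

n(KOH) = 0.3547 x 0.02456 = 0.008711 mol.
n(C6H8O7) = 0.008711 / 3 = 0.002904 mol.
mass of C6H8O7 = 0.002904 x 192.12 = 0.5579 g.
% purity = 0.5579 / 2.9946 x 100 = 18.6%.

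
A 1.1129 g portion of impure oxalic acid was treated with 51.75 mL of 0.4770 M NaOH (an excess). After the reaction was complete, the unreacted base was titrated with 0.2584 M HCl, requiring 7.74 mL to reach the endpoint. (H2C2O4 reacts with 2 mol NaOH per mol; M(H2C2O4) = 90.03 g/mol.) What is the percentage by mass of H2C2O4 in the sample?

91.8%

Total n(NaOH) added = 0.4770 x 0.05175 = 0.02468 mol.
n(HCl) used = 0.2584 x 0.007740 = 0.002000 mol, which equals the excess n(NaOH).
So n(NaOH) consumed by the sample = 0.02468 - 0.002000 = 0.02268 mol.
n(H2C2O4) = 0.02268 / 2 = 0.01134 mol.
mass H2C2O4 = 0.01134 x 90.03 = 1.021 g, so %H2C2O4 = 1.021/1.1129 x 100 = 91.8%.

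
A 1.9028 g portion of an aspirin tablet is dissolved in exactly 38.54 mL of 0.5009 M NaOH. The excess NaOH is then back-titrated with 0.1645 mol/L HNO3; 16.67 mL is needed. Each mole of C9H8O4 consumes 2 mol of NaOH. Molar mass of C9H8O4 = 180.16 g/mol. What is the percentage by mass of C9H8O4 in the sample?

Total n(NaOH) added = 0.5009 x 0.03854 = 0.01930 mol.
n(HNO3) used = 0.1645 x 0.01667 = 0.002742 mol, which equals the excess n(NaOH).
So n(NaOH) consumed by the sample = 0.01930 - 0.002742 = 0.01656 mol.
n(C9H8O4) = 0.01656 / 2 = 0.008281 mol.
mass C9H8O4 = 0.008281 x 180.16 = 1.492 g, so %C9H8O4 = 1.492/1.9028 x 100 = 78.4%.

78.4%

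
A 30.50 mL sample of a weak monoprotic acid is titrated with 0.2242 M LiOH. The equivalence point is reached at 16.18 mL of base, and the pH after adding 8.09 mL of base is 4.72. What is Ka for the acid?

8.09 mL is half of the equivalence volume, so this is the half-equivalence point where [HA] = [A^-].
At half-equivalence pH = pKa, so pKa = 4.72.
Ka = 10^(-4.72) = 1.9 x 10^-5.

1.9 x 10^-5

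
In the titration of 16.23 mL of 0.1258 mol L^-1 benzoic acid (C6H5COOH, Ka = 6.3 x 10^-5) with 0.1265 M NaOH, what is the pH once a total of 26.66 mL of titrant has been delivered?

12.49

n(acid) = 0.1258 x 0.01623 = 0.002042 mol; n(NaOH) added = 0.1265 x 0.02666 = 0.003372 mol.
Base is in excess by 0.003372 - 0.002042 = 0.001331 mol in a total volume of 0.04289 L.
[OH^-] = 0.001331/0.04289 = 0.03103 M, so pOH = 1.51 and pH = 14.00 - 1.51 = 12.49.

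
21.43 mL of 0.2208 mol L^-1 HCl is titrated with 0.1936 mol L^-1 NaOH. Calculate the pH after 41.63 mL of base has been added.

n(acid) = 0.2208 x 0.02143 = 0.004732 mol; n(NaOH) added = 0.1936 x 0.04163 = 0.008060 mol.
Base is in excess by 0.008060 - 0.004732 = 0.003328 mol in a total volume of 0.06306 L.
[OH^-] = 0.003328/0.06306 = 0.05277 M, so pOH = 1.28 and pH = 14.00 - 1.28 = 12.72.

12.72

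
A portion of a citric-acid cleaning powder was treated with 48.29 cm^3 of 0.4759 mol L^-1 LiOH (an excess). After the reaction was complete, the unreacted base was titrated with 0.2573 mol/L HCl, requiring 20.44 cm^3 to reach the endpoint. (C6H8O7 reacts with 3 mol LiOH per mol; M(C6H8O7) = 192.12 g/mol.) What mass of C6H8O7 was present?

Total n(LiOH) added = 0.4759 x 0.04829 = 0.02298 mol.
n(HCl) used = 0.2573 x 0.02044 = 0.005259 mol, which equals the excess n(LiOH).
So n(LiOH) consumed by the sample = 0.02298 - 0.005259 = 0.01772 mol.
n(C6H8O7) = 0.01772 / 3 = 0.005907 mol.
mass = 0.005907 mol x 192.12 g/mol = 1.13 g.

1.13 g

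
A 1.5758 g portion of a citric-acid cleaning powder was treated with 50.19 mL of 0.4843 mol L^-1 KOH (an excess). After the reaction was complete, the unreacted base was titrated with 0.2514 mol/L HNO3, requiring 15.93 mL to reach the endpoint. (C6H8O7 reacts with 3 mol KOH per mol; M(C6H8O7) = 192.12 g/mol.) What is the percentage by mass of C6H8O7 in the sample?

Total n(KOH) added = 0.4843 x 0.05019 = 0.02431 mol.
n(HNO3) used = 0.2514 x 0.01593 = 0.004005 mol, which equals the excess n(KOH).
So n(KOH) consumed by the sample = 0.02431 - 0.004005 = 0.02030 mol.
n(C6H8O7) = 0.02030 / 3 = 0.006767 mol.
mass C6H8O7 = 0.006767 x 192.12 = 1.300 g, so %C6H8O7 = 1.300/1.5758 x 100 = 82.5%.

82.5%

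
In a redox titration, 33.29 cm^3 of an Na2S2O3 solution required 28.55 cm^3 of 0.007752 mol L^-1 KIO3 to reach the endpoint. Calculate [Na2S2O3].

n(KIO3) = 0.007752 x 0.02855 = 0.0002213 mol.
From the balanced equation, 1 mol KIO3 reacts with 6 mol Na2S2O3, so n(Na2S2O3) = 0.0002213 x 6/1 = 0.001328 mol.
[Na2S2O3] = 0.001328 / 0.03329 L = 0.0399 M.

0.0399 M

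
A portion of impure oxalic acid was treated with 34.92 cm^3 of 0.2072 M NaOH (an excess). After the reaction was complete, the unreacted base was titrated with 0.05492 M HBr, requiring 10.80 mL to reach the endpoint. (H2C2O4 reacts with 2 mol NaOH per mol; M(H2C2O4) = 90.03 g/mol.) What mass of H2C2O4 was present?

Total n(NaOH) added = 0.2072 x 0.03492 = 0.007235 mol.
n(HBr) used = 0.05492 x 0.01080 = 0.0005931 mol, which equals the excess n(NaOH).
So n(NaOH) consumed by the sample = 0.007235 - 0.0005931 = 0.006642 mol.
n(H2C2O4) = 0.006642 / 2 = 0.003321 mol.
mass = 0.003321 mol x 90.03 g/mol = 0.299 g.

0.299 g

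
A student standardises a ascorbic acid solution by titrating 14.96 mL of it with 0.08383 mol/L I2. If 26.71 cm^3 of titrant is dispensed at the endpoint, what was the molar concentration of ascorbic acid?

0.150 M

n(I2) = 0.08383 x 0.02671 = 0.002239 mol.
From the balanced equation, 1 mol I2 reacts with 1 mol ascorbic acid, so n(ascorbic acid) = 0.002239 x 1/1 = 0.002239 mol.
[ascorbic acid] = 0.002239 / 0.01496 L = 0.150 M.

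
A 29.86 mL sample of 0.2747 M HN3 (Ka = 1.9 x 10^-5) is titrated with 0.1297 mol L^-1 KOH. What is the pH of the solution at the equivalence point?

8.83

n(HN3) = 0.2747 x 0.02986 = 0.008203 mol; V(KOH) at equivalence = 0.008203/0.1297 = 0.06324 L.
At equivalence all the acid is converted to N3-; total volume = 0.02986 + 0.06324 = 0.09310 L, so [N3-] = 0.008203/0.09310 = 0.08810 M.
Kb = Kw/Ka = 1.0e-14 / 1.9 x 10^-5 = 5.26e-10.
[OH^-] = sqrt(Kb x [N3-]) = sqrt(5.26e-10 x 0.08810) = 6.81e-6 M.
pOH = 5.17, so pH = 14.00 - 5.17 = 8.83.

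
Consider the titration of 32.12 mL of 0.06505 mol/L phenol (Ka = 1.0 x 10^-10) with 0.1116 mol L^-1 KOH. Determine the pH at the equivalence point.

11.31

n(C6H5OH) = 0.06505 x 0.03212 = 0.002089 mol; V(KOH) at equivalence = 0.002089/0.1116 = 0.01872 L.
At equivalence all the acid is converted to C6H5O-; total volume = 0.03212 + 0.01872 = 0.05084 L, so [C6H5O-] = 0.002089/0.05084 = 0.04110 M.
Kb = Kw/Ka = 1.0e-14 / 1.0 x 10^-10 = 0.000100.
[OH^-] = sqrt(Kb x [C6H5O-]) = sqrt(0.000100 x 0.04110) = 0.00203 M.
pOH = 2.69, so pH = 14.00 - 2.69 = 11.31.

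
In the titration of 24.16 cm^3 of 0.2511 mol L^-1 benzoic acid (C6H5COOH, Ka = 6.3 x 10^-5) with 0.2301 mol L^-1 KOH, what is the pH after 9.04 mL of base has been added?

Initial n(C6H5COOH) = 0.2511 x 0.02416 = 0.006067 mol.
n(KOH) added = 0.2301 x 0.009040 = 0.002080 mol, converting that many moles of C6H5COOH to C6H5COO-.
Remaining n(C6H5COOH) = 0.003986 mol; n(C6H5COO-) = 0.002080 mol.
By Henderson-Hasselbalch, pH = pKa + log([A^-]/[HA]) = 4.20 + log(0.002080/0.003986) = 4.20 + (-0.28) = 3.92.

3.92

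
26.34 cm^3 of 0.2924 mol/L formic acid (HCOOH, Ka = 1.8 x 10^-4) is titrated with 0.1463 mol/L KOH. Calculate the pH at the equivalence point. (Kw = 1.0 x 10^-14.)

n(HCOOH) = 0.2924 x 0.02634 = 0.007702 mol; V(KOH) at equivalence = 0.007702/0.1463 = 0.05264 L.
At equivalence all the acid is converted to HCOO-; total volume = 0.02634 + 0.05264 = 0.07898 L, so [HCOO-] = 0.007702/0.07898 = 0.09751 M.
Kb = Kw/Ka = 1.0e-14 / 1.8 x 10^-4 = 5.56e-11.
[OH^-] = sqrt(Kb x [HCOO-]) = sqrt(5.56e-11 x 0.09751) = 2.33e-6 M.
pOH = 5.63, so pH = 14.00 - 5.63 = 8.37.

8.37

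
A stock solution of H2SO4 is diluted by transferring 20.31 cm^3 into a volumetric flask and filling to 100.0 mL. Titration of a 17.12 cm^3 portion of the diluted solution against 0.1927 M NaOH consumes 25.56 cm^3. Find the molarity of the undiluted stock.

0.708 M

n(NaOH) = 0.1927 x 0.02556 = 0.004925 mol.
n(H2SO4) in the aliquot = 0.004925 x 1/2 = 0.002463 mol.
[diluted H2SO4] = 0.002463 / 0.01712 = 0.1438 M.
Dilution factor = 100.0/20.31 = 4.924, so [stock] = 0.1438 x 4.924 = 0.708 M.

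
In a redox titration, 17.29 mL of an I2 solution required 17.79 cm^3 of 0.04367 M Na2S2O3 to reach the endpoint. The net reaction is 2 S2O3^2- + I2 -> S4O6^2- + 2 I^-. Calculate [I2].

0.0225 M

n(Na2S2O3) = 0.04367 x 0.01779 = 0.0007769 mol.
From the balanced equation, 2 mol Na2S2O3 reacts with 1 mol I2, so n(I2) = 0.0007769 x 1/2 = 0.0003884 mol.
[I2] = 0.0003884 / 0.01729 L = 0.0225 M.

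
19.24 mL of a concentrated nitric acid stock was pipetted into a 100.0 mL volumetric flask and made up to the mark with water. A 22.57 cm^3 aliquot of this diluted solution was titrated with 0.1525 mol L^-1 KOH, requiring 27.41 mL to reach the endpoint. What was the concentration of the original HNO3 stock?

0.963 M

n(KOH) = 0.1525 x 0.02741 = 0.004180 mol.
n(HNO3) in the aliquot = 0.004180 mol.
[diluted HNO3] = 0.004180 / 0.02257 = 0.1852 M.
Dilution factor = 100.0/19.24 = 5.198, so [stock] = 0.1852 x 5.198 = 0.963 M.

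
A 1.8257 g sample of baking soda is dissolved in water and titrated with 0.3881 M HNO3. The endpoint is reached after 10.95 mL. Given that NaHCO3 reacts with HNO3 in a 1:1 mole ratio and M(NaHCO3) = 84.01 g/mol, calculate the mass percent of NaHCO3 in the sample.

n(HNO3) = 0.3881 x 0.01095 = 0.004250 mol.
n(NaHCO3) = 0.004250 / 1 = 0.004250 mol.
mass of NaHCO3 = 0.004250 x 84.01 = 0.3570 g.
% purity = 0.3570 / 1.8257 x 100 = 19.6%.

19.6%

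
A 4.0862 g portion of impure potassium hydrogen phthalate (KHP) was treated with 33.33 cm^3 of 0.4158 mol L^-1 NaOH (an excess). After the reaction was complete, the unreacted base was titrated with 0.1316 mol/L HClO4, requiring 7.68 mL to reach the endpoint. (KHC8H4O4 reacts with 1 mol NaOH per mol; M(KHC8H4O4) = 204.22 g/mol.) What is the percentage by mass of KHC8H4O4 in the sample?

Total n(NaOH) added = 0.4158 x 0.03333 = 0.01386 mol.
n(HClO4) used = 0.1316 x 0.007680 = 0.001011 mol, which equals the excess n(NaOH).
So n(NaOH) consumed by the sample = 0.01386 - 0.001011 = 0.01285 mol.
n(KHC8H4O4) = 0.01285 / 1 = 0.01285 mol.
mass KHC8H4O4 = 0.01285 x 204.22 = 2.624 g, so %KHC8H4O4 = 2.624/4.0862 x 100 = 64.2%.

64.2%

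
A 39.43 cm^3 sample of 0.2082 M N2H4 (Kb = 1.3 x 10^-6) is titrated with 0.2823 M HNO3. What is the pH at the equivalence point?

n(N2H4) = 0.2082 x 0.03943 = 0.008209 mol; V(HNO3) at equivalence = 0.008209/0.2823 = 0.02908 L.
At equivalence the base is fully converted to N2H5+; total volume = 0.06851 L, so [N2H5+] = 0.008209/0.06851 = 0.1198 M.
Ka(N2H5+) = Kw/Kb = 1.0e-14 / 1.3 x 10^-6 = 7.69e-9.
[H^+] = sqrt(Ka x [N2H5+]) = sqrt(7.69e-9 x 0.1198) = 3.04e-5 M.
pH = -log(3.04e-5) = 4.52.

4.52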